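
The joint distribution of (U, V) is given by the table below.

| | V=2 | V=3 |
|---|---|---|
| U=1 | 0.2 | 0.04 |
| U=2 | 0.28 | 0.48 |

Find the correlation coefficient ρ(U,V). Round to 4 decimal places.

0.3974

E[U] = 1.76,  E[V] = 2.52
E[UV] = 4.52
cov(U,V) = E[UV] − E[U]E[V] = 4.52 − (1.76)(2.52) = 0.0848
Var(U) = 0.1824,  Var(V) = 0.2496
ρ = 0.0848 / √(0.1824·0.2496) ≈ 0.3974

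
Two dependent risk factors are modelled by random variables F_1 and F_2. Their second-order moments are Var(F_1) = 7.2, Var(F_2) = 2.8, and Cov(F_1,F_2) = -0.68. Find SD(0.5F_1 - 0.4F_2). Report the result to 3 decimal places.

Var(0.5F_1 - 0.4F_2) = (0.5)²·Var(F_1) + (-0.4)²·Var(F_2) + 2·(0.5)·(-0.4)·Cov(F_1,F_2)
= 0.25·7.2 + 0.16·2.8 + -0.4·-0.68 = 2.52
SD(0.5F_1 - 0.4F_2) = √2.52 ≈ 1.587

1.587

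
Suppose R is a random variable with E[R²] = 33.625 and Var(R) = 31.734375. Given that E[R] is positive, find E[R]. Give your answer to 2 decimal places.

(E[R])² = E[R²] − Var(R) = 33.625 − 31.734375 = 1.890625
E[R] = √1.890625 = 1.375

1.38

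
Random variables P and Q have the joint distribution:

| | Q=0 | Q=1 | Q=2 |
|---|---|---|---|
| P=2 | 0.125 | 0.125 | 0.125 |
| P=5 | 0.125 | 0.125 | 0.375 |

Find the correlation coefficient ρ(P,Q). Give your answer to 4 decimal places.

0.2335

E[P] = 3.875,  E[Q] = 1.25
E[PQ] = 5.125
cov(P,Q) = E[PQ] − E[P]E[Q] = 5.125 − (3.875)(1.25) = 0.28125
Var(P) = 2.109375,  Var(Q) = 0.6875
ρ = 0.28125 / √(2.109375·0.6875) ≈ 0.2335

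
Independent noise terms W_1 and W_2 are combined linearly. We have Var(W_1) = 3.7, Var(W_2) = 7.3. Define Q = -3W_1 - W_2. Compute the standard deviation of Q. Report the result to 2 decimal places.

By independence, Var(Q) = (-3)²Var(W_1) + (-1)²Var(W_2)
= (-3)²·3.7 + (-1)²·7.3 = 40.6
SD(Q) = √40.6 ≈ 6.37

6.37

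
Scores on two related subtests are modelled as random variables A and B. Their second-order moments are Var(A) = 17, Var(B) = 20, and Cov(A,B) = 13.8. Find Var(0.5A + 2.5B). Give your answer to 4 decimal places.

Var(0.5A + 2.5B) = (0.5)²·Var(A) + (2.5)²·Var(B) + 2·(0.5)·(2.5)·Cov(A,B)
= 0.25·17 + 6.25·20 + 2.5·13.8 = 163.75

163.7500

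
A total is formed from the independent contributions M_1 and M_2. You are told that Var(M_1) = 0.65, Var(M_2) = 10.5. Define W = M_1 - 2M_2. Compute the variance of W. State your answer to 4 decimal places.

By independence, Var(W) = (1)²Var(M_1) + (-2)²Var(M_2)
= (1)²·0.65 + (-2)²·10.5 = 42.65

42.6500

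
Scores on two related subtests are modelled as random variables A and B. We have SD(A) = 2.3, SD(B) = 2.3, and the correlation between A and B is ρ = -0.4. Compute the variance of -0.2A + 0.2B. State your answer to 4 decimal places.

0.5925

var(A) = (2.3)² = 5.29;  var(B) = (2.3)² = 5.29
Cov(A,B) = ρ·SD(A)·SD(B) = -0.4·2.3·2.3 = -2.116
var(-0.2A + 0.2B) = (-0.2)²·var(A) + (0.2)²·var(B) + 2·(-0.2)·(0.2)·Cov(A,B)
= 0.04·5.29 + 0.04·5.29 + -0.08·-2.116 = 0.59248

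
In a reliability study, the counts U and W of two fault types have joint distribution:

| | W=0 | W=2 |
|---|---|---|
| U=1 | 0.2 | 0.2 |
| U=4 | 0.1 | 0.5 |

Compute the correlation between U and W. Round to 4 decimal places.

0.3563

E[U] = 2.8,  E[W] = 1.4
E[UW] = 4.4
cov(U,W) = E[UW] − E[U]E[W] = 4.4 − (2.8)(1.4) = 0.48
V(U) = 2.16,  V(W) = 0.84
ρ = 0.48 / √(2.16·0.84) ≈ 0.3563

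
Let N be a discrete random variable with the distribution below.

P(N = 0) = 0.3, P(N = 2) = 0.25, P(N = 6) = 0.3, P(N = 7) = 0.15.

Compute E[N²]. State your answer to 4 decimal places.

19.1500

E[N²] = (0)²(0.3) + (2)²(0.25) + (6)²(0.3) + (7)²(0.15) = 19.15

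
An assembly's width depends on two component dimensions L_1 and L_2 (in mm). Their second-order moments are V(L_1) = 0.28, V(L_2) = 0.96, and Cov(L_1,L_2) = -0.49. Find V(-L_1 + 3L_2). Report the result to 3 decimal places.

11.860

V(-L_1 + 3L_2) = (-1)²·V(L_1) + (3)²·V(L_2) + 2·(-1)·(3)·Cov(L_1,L_2)
= 1·0.28 + 9·0.96 + -6·-0.49 = 11.86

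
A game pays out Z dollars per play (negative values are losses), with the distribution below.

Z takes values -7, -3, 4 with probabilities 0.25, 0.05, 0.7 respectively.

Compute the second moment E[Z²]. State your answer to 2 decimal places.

E[Z²] = (-7)²(0.25) + (-3)²(0.05) + (4)²(0.7) = 23.9

23.90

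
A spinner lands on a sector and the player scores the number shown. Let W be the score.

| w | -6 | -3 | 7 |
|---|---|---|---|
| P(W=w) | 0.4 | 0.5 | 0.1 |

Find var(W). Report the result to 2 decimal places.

E[W] = (-6)(0.4) + (-3)(0.5) + (7)(0.1) = -3.2
E[W²] = (-6)²(0.4) + (-3)²(0.5) + (7)²(0.1) = 23.8
var(W) = E[W²] − (E[W])² = 23.8 − (-3.2)² = 13.56

13.56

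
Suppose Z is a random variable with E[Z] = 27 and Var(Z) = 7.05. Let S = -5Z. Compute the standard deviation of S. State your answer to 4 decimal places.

Var(-5Z) = (-5)²·7.05 = 176.25
σ(S) = √176.25 ≈ 13.2759

13.2759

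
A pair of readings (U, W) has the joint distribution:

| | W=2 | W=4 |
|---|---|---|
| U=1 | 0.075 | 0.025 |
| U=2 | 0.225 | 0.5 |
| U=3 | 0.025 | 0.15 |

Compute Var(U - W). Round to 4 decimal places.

E[U] = 2.075,  E[W] = 3.35,  E[UW] = 7.1
Var(U) = 4.575 − (2.075)² = 0.269375;  Var(W) = 12.1 − (3.35)² = 0.8775
Cov(U,W) = 7.1 − (2.075)(3.35) = 0.14875
Var(U - W) = (1)²·0.269375 + (-1)²·0.8775 + 2·(1)·(-1)·0.14875 = 0.849375

0.8494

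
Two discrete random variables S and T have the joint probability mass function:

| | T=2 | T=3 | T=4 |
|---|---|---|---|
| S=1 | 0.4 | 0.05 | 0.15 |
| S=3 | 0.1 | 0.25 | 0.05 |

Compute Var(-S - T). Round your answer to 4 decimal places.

E[S] = 1.8,  E[T] = 2.7,  E[ST] = 5
Var(S) = 4.2 − (1.8)² = 0.96;  Var(T) = 7.9 − (2.7)² = 0.61
Cov(S,T) = 5 − (1.8)(2.7) = 0.14
Var(-S - T) = (-1)²·0.96 + (-1)²·0.61 + 2·(-1)·(-1)·0.14 = 1.85

1.8500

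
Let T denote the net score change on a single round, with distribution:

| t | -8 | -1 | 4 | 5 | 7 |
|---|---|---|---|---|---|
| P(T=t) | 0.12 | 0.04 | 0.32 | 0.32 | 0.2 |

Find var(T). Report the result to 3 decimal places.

E[T] = (-8)(0.12) + (-1)(0.04) + (4)(0.32) + (5)(0.32) + (7)(0.2) = 3.28
E[T²] = (-8)²(0.12) + (-1)²(0.04) + (4)²(0.32) + (5)²(0.32) + (7)²(0.2) = 30.64
var(T) = E[T²] − (E[T])² = 30.64 − (3.28)² = 19.8816

19.882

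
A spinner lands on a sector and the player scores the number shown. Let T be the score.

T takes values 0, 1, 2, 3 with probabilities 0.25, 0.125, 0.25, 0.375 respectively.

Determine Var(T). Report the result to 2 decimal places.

1.44

E[T] = (0)(0.25) + (1)(0.125) + (2)(0.25) + (3)(0.375) = 1.75
E[T²] = (0)²(0.25) + (1)²(0.125) + (2)²(0.25) + (3)²(0.375) = 4.5
Var(T) = E[T²] − (E[T])² = 4.5 − (1.75)² = 1.4375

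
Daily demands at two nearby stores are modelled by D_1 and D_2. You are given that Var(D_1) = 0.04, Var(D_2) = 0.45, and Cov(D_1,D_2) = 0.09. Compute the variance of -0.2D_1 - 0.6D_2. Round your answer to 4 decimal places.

Var(-0.2D_1 - 0.6D_2) = (-0.2)²·Var(D_1) + (-0.6)²·Var(D_2) + 2·(-0.2)·(-0.6)·Cov(D_1,D_2)
= 0.04·0.04 + 0.36·0.45 + 0.24·0.09 = 0.1852

0.1852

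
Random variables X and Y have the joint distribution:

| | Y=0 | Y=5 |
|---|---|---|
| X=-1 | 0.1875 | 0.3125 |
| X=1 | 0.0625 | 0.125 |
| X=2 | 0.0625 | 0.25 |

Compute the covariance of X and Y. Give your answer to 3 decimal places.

E[X] = 0.3125,  E[Y] = 3.4375
E[XY] = 1.5625
Cov(X,Y) = E[XY] − E[X]E[Y] = 1.5625 − (0.3125)(3.4375) = 0.48828125

0.488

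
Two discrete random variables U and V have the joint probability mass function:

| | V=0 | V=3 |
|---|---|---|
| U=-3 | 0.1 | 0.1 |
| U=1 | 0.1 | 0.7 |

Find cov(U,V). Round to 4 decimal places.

E[U] = 0.2,  E[V] = 2.4
E[UV] = 1.2
cov(U,V) = E[UV] − E[U]E[V] = 1.2 − (0.2)(2.4) = 0.72

0.7200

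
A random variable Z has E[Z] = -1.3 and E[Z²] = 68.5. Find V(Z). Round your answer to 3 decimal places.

V(Z) = 68.5 − (-1.3)² = 66.81

66.810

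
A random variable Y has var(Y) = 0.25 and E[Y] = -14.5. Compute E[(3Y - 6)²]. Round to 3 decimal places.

2452.500

E[3Y - 6] = 3·-14.5 − 6 = -49.5
var(3Y - 6) = (3)²·0.25 = 2.25
E[(3Y - 6)²] = var((3Y - 6)) + (E[(3Y - 6)])² = 2.25 + (-49.5)² = 2452.5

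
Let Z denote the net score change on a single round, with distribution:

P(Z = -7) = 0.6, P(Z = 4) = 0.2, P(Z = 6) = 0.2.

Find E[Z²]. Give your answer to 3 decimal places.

39.800

E[Z²] = (-7)²(0.6) + (4)²(0.2) + (6)²(0.2) = 39.8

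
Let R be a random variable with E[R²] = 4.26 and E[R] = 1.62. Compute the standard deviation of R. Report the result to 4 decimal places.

1.2789

Var(R) = 4.26 − (1.62)² = 1.6356
SD(R) = √1.6356 ≈ 1.2789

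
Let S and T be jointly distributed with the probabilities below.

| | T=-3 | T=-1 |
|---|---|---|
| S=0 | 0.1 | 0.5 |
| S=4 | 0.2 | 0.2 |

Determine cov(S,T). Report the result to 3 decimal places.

E[S] = 1.6,  E[T] = -1.6
E[ST] = -3.2
cov(S,T) = E[ST] − E[S]E[T] = -3.2 − (1.6)(-1.6) = -0.64

-0.640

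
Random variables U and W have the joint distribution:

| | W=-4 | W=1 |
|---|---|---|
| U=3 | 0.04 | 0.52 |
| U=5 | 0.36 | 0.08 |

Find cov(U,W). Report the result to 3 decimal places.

-1.840

E[U] = 3.88,  E[W] = -1
E[UW] = -5.72
cov(U,W) = E[UW] − E[U]E[W] = -5.72 − (3.88)(-1) = -1.84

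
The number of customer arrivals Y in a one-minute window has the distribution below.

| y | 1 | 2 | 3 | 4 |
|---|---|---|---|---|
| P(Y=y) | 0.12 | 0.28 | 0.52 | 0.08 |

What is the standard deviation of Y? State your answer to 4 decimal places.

E[Y] = (1)(0.12) + (2)(0.28) + (3)(0.52) + (4)(0.08) = 2.56
E[Y²] = (1)²(0.12) + (2)²(0.28) + (3)²(0.52) + (4)²(0.08) = 7.2
Var(Y) = E[Y²] − (E[Y])² = 7.2 − (2.56)² = 0.6464
sd(Y) = √0.6464 ≈ 0.8040

0.8040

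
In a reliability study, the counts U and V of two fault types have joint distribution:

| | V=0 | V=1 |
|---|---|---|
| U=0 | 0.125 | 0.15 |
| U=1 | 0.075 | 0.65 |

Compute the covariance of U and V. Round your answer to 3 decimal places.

0.070

E[U] = 0.725,  E[V] = 0.8
E[UV] = 0.65
cov(U,V) = E[UV] − E[U]E[V] = 0.65 − (0.725)(0.8) = 0.07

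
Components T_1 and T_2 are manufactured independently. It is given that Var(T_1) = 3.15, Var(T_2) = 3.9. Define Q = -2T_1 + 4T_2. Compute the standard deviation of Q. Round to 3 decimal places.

8.660

By independence, Var(Q) = (-2)²Var(T_1) + (4)²Var(T_2)
= (-2)²·3.15 + (4)²·3.9 = 75
sd(Q) = √75 ≈ 8.660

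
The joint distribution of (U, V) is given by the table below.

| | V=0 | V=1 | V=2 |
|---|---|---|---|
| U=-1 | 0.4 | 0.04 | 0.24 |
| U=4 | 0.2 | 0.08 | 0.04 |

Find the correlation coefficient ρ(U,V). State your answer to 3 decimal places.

E[U] = 0.6,  E[V] = 0.68
E[UV] = 0.12
Cov(U,V) = E[UV] − E[U]E[V] = 0.12 − (0.6)(0.68) = -0.288
Var(U) = 5.44,  Var(V) = 0.7776
ρ = -0.288 / √(5.44·0.7776) ≈ -0.140

-0.140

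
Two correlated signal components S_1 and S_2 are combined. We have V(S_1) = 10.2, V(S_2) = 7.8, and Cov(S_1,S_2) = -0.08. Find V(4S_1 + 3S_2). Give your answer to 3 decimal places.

231.480

V(4S_1 + 3S_2) = (4)²·V(S_1) + (3)²·V(S_2) + 2·(4)·(3)·Cov(S_1,S_2)
= 16·10.2 + 9·7.8 + 24·-0.08 = 231.48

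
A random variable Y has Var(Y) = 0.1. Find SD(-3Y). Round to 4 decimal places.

Var(-3Y) = (-3)²·0.1 = 0.9
SD(-3Y) = √0.9 ≈ 0.9487

0.9487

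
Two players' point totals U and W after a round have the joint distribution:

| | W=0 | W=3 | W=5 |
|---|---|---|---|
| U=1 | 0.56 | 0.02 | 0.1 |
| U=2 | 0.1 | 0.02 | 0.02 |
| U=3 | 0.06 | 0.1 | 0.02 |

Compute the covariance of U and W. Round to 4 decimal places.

0.4000

E[U] = 1.5,  E[W] = 1.12
E[UW] = 2.08
Cov(U,W) = E[UW] − E[U]E[W] = 2.08 − (1.5)(1.12) = 0.4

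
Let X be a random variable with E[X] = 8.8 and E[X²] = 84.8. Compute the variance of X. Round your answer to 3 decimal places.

Var(X) = 84.8 − (8.8)² = 7.36

7.360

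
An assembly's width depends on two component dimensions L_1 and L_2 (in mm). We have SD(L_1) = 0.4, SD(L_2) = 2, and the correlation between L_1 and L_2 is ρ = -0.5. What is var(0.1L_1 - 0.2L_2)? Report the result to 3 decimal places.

var(L_1) = (0.4)² = 0.16;  var(L_2) = (2)² = 4
Cov(L_1,L_2) = ρ·SD(L_1)·SD(L_2) = -0.5·0.4·2 = -0.4
var(0.1L_1 - 0.2L_2) = (0.1)²·var(L_1) + (-0.2)²·var(L_2) + 2·(0.1)·(-0.2)·Cov(L_1,L_2)
= 0.01·0.16 + 0.04·4 + -0.04·-0.4 = 0.1776

0.178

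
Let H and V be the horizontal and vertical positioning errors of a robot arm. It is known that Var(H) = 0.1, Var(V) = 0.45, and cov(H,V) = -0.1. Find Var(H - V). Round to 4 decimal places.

0.7500

Var(H - V) = (1)²·Var(H) + (-1)²·Var(V) + 2·(1)·(-1)·cov(H,V)
= 1·0.1 + 1·0.45 + -2·-0.1 = 0.75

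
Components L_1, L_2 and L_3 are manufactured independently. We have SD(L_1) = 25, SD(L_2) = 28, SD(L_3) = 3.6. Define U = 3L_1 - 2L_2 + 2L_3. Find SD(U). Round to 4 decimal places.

93.8767

V(L_1) = 625, V(L_2) = 784, V(L_3) = 12.96
By independence, V(U) = (3)²V(L_1) + (-2)²V(L_2) + (2)²V(L_3)
= (3)²·625 + (-2)²·784 + (2)²·12.96 = 8812.84
SD(U) = √8812.84 ≈ 93.8767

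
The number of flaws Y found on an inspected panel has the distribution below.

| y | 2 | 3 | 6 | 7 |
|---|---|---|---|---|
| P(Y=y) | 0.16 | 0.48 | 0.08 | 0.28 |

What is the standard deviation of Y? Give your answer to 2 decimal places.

E[Y] = (2)(0.16) + (3)(0.48) + (6)(0.08) + (7)(0.28) = 4.2
E[Y²] = (2)²(0.16) + (3)²(0.48) + (6)²(0.08) + (7)²(0.28) = 21.56
var(Y) = E[Y²] − (E[Y])² = 21.56 − (4.2)² = 3.92
sd(Y) = √3.92 ≈ 1.98

1.98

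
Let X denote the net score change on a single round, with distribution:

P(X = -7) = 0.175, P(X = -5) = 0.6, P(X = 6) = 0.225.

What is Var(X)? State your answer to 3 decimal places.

E[X] = (-7)(0.175) + (-5)(0.6) + (6)(0.225) = -2.875
E[X²] = (-7)²(0.175) + (-5)²(0.6) + (6)²(0.225) = 31.675
Var(X) = E[X²] − (E[X])² = 31.675 − (-2.875)² = 23.409375

23.409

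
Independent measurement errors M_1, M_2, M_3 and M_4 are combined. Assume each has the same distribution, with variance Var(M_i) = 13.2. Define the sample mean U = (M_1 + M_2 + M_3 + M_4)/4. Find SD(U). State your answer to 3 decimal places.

By independence, Var(U) = (0.25)²Var(M_1) + (0.25)²Var(M_2) + (0.25)²Var(M_3) + (0.25)²Var(M_4)
= (0.25)²·13.2 + (0.25)²·13.2 + (0.25)²·13.2 + (0.25)²·13.2 = 3.3
SD(U) = √3.3 ≈ 1.817

1.817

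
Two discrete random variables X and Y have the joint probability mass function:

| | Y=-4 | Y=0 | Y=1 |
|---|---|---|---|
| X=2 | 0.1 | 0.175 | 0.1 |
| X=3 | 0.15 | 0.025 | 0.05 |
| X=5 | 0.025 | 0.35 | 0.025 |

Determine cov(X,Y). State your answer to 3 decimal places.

0.543

E[X] = 3.425,  E[Y] = -0.925
E[XY] = -2.625
cov(X,Y) = E[XY] − E[X]E[Y] = -2.625 − (3.425)(-0.925) = 0.543125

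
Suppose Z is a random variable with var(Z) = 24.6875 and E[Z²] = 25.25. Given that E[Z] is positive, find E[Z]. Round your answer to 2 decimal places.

(E[Z])² = E[Z²] − var(Z) = 25.25 − 24.6875 = 0.5625
E[Z] = √0.5625 = 0.75

0.75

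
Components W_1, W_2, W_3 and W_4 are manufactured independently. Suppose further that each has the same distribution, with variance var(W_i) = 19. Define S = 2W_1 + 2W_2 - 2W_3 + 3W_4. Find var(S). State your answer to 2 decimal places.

399.00

By independence, var(S) = (2)²var(W_1) + (2)²var(W_2) + (-2)²var(W_3) + (3)²var(W_4)
= (2)²·19 + (2)²·19 + (-2)²·19 + (3)²·19 = 399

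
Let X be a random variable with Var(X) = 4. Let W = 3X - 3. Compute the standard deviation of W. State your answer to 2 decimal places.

6.00

Var(3X - 3) = (3)²·4 = 36
σ(W) = √36 ≈ 6.00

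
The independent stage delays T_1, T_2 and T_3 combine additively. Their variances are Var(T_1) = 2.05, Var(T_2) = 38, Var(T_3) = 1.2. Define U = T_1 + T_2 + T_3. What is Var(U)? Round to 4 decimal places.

41.2500

By independence, Var(U) = (1)²Var(T_1) + (1)²Var(T_2) + (1)²Var(T_3)
= (1)²·2.05 + (1)²·38 + (1)²·1.2 = 41.25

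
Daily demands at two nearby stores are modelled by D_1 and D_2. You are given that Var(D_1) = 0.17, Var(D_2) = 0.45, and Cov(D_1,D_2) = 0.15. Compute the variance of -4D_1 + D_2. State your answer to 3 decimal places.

Var(-4D_1 + D_2) = (-4)²·Var(D_1) + (1)²·Var(D_2) + 2·(-4)·(1)·Cov(D_1,D_2)
= 16·0.17 + 1·0.45 + -8·0.15 = 1.97

1.970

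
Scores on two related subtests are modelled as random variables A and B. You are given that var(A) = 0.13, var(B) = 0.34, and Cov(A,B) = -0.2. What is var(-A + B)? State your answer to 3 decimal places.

0.870

var(-A + B) = (-1)²·var(A) + (1)²·var(B) + 2·(-1)·(1)·Cov(A,B)
= 1·0.13 + 1·0.34 + -2·-0.2 = 0.87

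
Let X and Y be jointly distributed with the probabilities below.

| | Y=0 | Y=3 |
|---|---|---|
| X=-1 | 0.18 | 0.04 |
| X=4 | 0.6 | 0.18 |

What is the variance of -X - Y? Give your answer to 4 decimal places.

6.0864

E[X] = 2.9,  E[Y] = 0.66,  E[XY] = 2.04
V(X) = 12.7 − (2.9)² = 4.29;  V(Y) = 1.98 − (0.66)² = 1.5444
cov(X,Y) = 2.04 − (2.9)(0.66) = 0.126
V(-X - Y) = (-1)²·4.29 + (-1)²·1.5444 + 2·(-1)·(-1)·0.126 = 6.0864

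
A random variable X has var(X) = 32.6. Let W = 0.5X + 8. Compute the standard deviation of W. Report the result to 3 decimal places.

var(0.5X + 8) = (0.5)²·32.6 = 8.15
SD(W) = √8.15 ≈ 2.855

2.855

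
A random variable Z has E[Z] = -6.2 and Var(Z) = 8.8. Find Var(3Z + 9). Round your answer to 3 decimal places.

79.200

Var(3Z + 9) = (3)²·Var(Z) = 9·8.8 = 79.2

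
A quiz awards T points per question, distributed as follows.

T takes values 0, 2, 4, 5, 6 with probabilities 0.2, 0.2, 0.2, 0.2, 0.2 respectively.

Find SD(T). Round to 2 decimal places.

2.15

E[T] = (0)(0.2) + (2)(0.2) + (4)(0.2) + (5)(0.2) + (6)(0.2) = 3.4
E[T²] = (0)²(0.2) + (2)²(0.2) + (4)²(0.2) + (5)²(0.2) + (6)²(0.2) = 16.2
V(T) = E[T²] − (E[T])² = 16.2 − (3.4)² = 4.64
SD(T) = √4.64 ≈ 2.15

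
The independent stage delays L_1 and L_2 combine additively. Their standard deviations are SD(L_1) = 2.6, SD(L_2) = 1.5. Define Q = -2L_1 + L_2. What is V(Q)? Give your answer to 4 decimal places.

29.2900

V(L_1) = 6.76, V(L_2) = 2.25
By independence, V(Q) = (-2)²V(L_1) + (1)²V(L_2)
= (-2)²·6.76 + (1)²·2.25 = 29.29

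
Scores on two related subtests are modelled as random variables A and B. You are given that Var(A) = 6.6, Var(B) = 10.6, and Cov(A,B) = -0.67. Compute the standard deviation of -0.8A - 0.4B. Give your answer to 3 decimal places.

Var(-0.8A - 0.4B) = (-0.8)²·Var(A) + (-0.4)²·Var(B) + 2·(-0.8)·(-0.4)·Cov(A,B)
= 0.64·6.6 + 0.16·10.6 + 0.64·-0.67 = 5.4912
sd(-0.8A - 0.4B) = √5.4912 ≈ 2.343

2.343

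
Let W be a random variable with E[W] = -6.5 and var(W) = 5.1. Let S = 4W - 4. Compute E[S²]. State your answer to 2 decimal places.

981.60

E[4W - 4] = 4·-6.5 − 4 = -30
var(4W - 4) = (4)²·5.1 = 81.6
E[S²] = var(S) + (E[S])² = 81.6 + (-30)² = 981.6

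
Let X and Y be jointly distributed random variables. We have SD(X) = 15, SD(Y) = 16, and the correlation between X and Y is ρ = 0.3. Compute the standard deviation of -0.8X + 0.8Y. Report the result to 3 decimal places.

14.686

Var(X) = (15)² = 225;  Var(Y) = (16)² = 256
cov(X,Y) = ρ·SD(X)·SD(Y) = 0.3·15·16 = 72
Var(-0.8X + 0.8Y) = (-0.8)²·Var(X) + (0.8)²·Var(Y) + 2·(-0.8)·(0.8)·cov(X,Y)
= 0.64·225 + 0.64·256 + -1.28·72 = 215.68
SD(-0.8X + 0.8Y) = √215.68 ≈ 14.686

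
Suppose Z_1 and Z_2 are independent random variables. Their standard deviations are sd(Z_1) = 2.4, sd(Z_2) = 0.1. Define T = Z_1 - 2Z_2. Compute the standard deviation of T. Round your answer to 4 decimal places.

Var(Z_1) = 5.76, Var(Z_2) = 0.01
By independence, Var(T) = (1)²Var(Z_1) + (-2)²Var(Z_2)
= (1)²·5.76 + (-2)²·0.01 = 5.8
sd(T) = √5.8 ≈ 2.4083

2.4083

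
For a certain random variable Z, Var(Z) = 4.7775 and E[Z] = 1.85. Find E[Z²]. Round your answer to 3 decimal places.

8.200

E[Z²] = Var(Z) + (E[Z])² = 4.7775 + (1.85)² = 8.2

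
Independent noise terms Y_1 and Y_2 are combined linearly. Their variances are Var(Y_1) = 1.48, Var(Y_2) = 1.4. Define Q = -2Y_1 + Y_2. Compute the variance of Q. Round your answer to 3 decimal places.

By independence, Var(Q) = (-2)²Var(Y_1) + (1)²Var(Y_2)
= (-2)²·1.48 + (1)²·1.4 = 7.32

7.320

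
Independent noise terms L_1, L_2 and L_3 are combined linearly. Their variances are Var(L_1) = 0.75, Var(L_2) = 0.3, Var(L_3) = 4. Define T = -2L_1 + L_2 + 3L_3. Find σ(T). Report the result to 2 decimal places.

By independence, Var(T) = (-2)²Var(L_1) + (1)²Var(L_2) + (3)²Var(L_3)
= (-2)²·0.75 + (1)²·0.3 + (3)²·4 = 39.3
σ(T) = √39.3 ≈ 6.27

6.27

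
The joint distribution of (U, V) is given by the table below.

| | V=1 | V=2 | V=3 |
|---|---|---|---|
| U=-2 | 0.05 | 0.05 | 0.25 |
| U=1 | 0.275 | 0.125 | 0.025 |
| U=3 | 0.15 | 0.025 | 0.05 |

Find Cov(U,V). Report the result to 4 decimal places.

-0.8900

E[U] = 0.4,  E[V] = 1.85
E[UV] = -0.15
Cov(U,V) = E[UV] − E[U]E[V] = -0.15 − (0.4)(1.85) = -0.89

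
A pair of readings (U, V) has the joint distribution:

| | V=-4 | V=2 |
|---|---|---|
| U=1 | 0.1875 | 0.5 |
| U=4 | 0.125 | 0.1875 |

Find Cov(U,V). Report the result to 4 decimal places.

E[U] = 1.9375,  E[V] = 0.125
E[UV] = -0.25
Cov(U,V) = E[UV] − E[U]E[V] = -0.25 − (1.9375)(0.125) = -0.4921875

-0.4922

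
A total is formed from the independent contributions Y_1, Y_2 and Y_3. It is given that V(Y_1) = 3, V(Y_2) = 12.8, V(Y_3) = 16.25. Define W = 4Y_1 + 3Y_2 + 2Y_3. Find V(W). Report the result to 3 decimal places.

By independence, V(W) = (4)²V(Y_1) + (3)²V(Y_2) + (2)²V(Y_3)
= (4)²·3 + (3)²·12.8 + (2)²·16.25 = 228.2

228.200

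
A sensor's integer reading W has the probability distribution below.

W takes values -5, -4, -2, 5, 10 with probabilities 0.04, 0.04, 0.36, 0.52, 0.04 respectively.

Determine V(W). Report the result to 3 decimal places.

E[W] = (-5)(0.04) + (-4)(0.04) + (-2)(0.36) + (5)(0.52) + (10)(0.04) = 1.92
E[W²] = (-5)²(0.04) + (-4)²(0.04) + (-2)²(0.36) + (5)²(0.52) + (10)²(0.04) = 20.08
V(W) = E[W²] − (E[W])² = 20.08 − (1.92)² = 16.3936

16.394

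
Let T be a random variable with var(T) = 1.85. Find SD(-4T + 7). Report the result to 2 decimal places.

var(-4T + 7) = (-4)²·1.85 = 29.6
SD(-4T + 7) = √29.6 ≈ 5.44

5.44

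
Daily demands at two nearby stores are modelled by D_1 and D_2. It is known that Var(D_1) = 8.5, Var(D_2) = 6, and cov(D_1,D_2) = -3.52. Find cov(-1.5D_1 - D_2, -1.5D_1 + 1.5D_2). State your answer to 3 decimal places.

cov(-1.5D_1 - D_2, -1.5D_1 + 1.5D_2) = (-1.5)(-1.5)Var(D_1) + (-1)(1.5)Var(D_2) + [(-1.5)(1.5) + (-1)(-1.5)]cov(D_1,D_2)
= 2.25·8.5 + -1.5·6 + -0.75·-3.52 = 12.765

12.765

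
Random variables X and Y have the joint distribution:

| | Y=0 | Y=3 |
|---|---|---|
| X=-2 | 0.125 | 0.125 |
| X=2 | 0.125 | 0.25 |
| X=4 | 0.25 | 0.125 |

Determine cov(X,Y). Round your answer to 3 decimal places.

-0.375

E[X] = 1.75,  E[Y] = 1.5
E[XY] = 2.25
cov(X,Y) = E[XY] − E[X]E[Y] = 2.25 − (1.75)(1.5) = -0.375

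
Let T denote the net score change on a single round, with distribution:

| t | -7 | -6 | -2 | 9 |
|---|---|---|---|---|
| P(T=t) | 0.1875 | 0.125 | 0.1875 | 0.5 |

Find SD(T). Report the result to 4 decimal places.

7.1192

E[T] = (-7)(0.1875) + (-6)(0.125) + (-2)(0.1875) + (9)(0.5) = 2.0625
E[T²] = (-7)²(0.1875) + (-6)²(0.125) + (-2)²(0.1875) + (9)²(0.5) = 54.9375
V(T) = E[T²] − (E[T])² = 54.9375 − (2.0625)² = 50.68359375
SD(T) = √50.68359375 ≈ 7.1192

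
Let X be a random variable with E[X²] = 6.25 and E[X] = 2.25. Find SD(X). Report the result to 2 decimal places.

Var(X) = 6.25 − (2.25)² = 1.1875
SD(X) = √1.1875 ≈ 1.09

1.09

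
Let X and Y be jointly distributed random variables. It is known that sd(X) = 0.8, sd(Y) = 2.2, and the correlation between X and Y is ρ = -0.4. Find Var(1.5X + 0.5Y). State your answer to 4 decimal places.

1.5940

Var(X) = (0.8)² = 0.64;  Var(Y) = (2.2)² = 4.84
Cov(X,Y) = ρ·sd(X)·sd(Y) = -0.4·0.8·2.2 = -0.704
Var(1.5X + 0.5Y) = (1.5)²·Var(X) + (0.5)²·Var(Y) + 2·(1.5)·(0.5)·Cov(X,Y)
= 2.25·0.64 + 0.25·4.84 + 1.5·-0.704 = 1.594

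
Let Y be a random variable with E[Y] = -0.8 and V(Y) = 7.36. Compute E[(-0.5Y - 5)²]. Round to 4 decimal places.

E[-0.5Y - 5] = -0.5·-0.8 − 5 = -4.6
V(-0.5Y - 5) = (-0.5)²·7.36 = 1.84
E[(-0.5Y - 5)²] = V((-0.5Y - 5)) + (E[(-0.5Y - 5)])² = 1.84 + (-4.6)² = 23

23.0000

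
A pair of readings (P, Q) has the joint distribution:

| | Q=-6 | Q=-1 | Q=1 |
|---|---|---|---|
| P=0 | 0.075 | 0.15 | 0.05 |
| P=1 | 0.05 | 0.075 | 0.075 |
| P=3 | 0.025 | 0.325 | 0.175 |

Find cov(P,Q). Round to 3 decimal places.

0.841

E[P] = 1.775,  E[Q] = -1.15
E[PQ] = -1.2
cov(P,Q) = E[PQ] − E[P]E[Q] = -1.2 − (1.775)(-1.15) = 0.84125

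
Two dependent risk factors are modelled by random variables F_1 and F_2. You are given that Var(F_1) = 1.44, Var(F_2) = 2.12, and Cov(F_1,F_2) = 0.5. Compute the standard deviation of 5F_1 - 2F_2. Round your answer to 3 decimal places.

Var(5F_1 - 2F_2) = (5)²·Var(F_1) + (-2)²·Var(F_2) + 2·(5)·(-2)·Cov(F_1,F_2)
= 25·1.44 + 4·2.12 + -20·0.5 = 34.48
σ(5F_1 - 2F_2) = √34.48 ≈ 5.872

5.872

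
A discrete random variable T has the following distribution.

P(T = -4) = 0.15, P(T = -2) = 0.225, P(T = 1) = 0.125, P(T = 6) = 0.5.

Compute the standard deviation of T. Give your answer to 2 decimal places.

4.14

E[T] = (-4)(0.15) + (-2)(0.225) + (1)(0.125) + (6)(0.5) = 2.075
E[T²] = (-4)²(0.15) + (-2)²(0.225) + (1)²(0.125) + (6)²(0.5) = 21.425
V(T) = E[T²] − (E[T])² = 21.425 − (2.075)² = 17.119375
SD(T) = √17.119375 ≈ 4.14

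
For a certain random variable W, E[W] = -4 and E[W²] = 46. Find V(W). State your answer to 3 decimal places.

30.000

V(W) = 46 − (-4)² = 30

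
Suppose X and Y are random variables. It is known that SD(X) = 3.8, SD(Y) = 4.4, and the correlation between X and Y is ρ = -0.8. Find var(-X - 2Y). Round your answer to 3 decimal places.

var(X) = (3.8)² = 14.44;  var(Y) = (4.4)² = 19.36
Cov(X,Y) = ρ·SD(X)·SD(Y) = -0.8·3.8·4.4 = -13.376
var(-X - 2Y) = (-1)²·var(X) + (-2)²·var(Y) + 2·(-1)·(-2)·Cov(X,Y)
= 1·14.44 + 4·19.36 + 4·-13.376 = 38.376

38.376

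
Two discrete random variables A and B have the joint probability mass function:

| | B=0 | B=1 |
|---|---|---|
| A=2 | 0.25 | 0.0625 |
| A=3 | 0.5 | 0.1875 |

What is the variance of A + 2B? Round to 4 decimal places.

E[A] = 2.6875,  E[B] = 0.25,  E[AB] = 0.6875
var(A) = 7.4375 − (2.6875)² = 0.21484375;  var(B) = 0.25 − (0.25)² = 0.1875
cov(A,B) = 0.6875 − (2.6875)(0.25) = 0.015625
var(A + 2B) = (1)²·0.21484375 + (2)²·0.1875 + 2·(1)·(2)·0.015625 = 1.02734375

1.0273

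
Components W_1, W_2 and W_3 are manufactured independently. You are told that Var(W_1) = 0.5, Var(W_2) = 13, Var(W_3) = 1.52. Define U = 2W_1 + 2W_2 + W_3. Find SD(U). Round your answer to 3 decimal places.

7.451

By independence, Var(U) = (2)²Var(W_1) + (2)²Var(W_2) + (1)²Var(W_3)
= (2)²·0.5 + (2)²·13 + (1)²·1.52 = 55.52
SD(U) = √55.52 ≈ 7.451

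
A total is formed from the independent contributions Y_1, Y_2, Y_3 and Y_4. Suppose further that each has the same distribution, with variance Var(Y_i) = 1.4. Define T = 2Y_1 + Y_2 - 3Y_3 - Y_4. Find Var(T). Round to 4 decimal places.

21.0000

By independence, Var(T) = (2)²Var(Y_1) + (1)²Var(Y_2) + (-3)²Var(Y_3) + (-1)²Var(Y_4)
= (2)²·1.4 + (1)²·1.4 + (-3)²·1.4 + (-1)²·1.4 = 21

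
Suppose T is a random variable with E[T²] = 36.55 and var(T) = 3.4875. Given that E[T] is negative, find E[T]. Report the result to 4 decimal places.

-5.7500

(E[T])² = E[T²] − var(T) = 36.55 − 3.4875 = 33.0625
E[T] = −√33.0625 = -5.75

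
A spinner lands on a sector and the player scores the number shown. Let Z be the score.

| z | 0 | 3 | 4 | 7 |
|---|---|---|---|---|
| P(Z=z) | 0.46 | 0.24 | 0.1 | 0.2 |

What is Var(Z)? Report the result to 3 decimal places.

E[Z] = (0)(0.46) + (3)(0.24) + (4)(0.1) + (7)(0.2) = 2.52
E[Z²] = (0)²(0.46) + (3)²(0.24) + (4)²(0.1) + (7)²(0.2) = 13.56
Var(Z) = E[Z²] − (E[Z])² = 13.56 − (2.52)² = 7.2096

7.210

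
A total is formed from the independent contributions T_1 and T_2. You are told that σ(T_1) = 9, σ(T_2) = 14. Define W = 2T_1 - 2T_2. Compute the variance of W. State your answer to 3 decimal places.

var(T_1) = 81, var(T_2) = 196
By independence, var(W) = (2)²var(T_1) + (-2)²var(T_2)
= (2)²·81 + (-2)²·196 = 1108

1108.000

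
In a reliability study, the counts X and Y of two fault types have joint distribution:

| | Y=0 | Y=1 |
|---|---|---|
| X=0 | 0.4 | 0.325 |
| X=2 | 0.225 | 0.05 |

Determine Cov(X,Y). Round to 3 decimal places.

-0.106

E[X] = 0.55,  E[Y] = 0.375
E[XY] = 0.1
Cov(X,Y) = E[XY] − E[X]E[Y] = 0.1 − (0.55)(0.375) = -0.10625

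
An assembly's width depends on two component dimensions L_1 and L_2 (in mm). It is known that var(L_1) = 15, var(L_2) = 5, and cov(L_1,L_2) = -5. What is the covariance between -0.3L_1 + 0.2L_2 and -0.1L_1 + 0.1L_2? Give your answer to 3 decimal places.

cov(-0.3L_1 + 0.2L_2, -0.1L_1 + 0.1L_2) = (-0.3)(-0.1)var(L_1) + (0.2)(0.1)var(L_2) + [(-0.3)(0.1) + (0.2)(-0.1)]cov(L_1,L_2)
= 0.03·15 + 0.02·5 + -0.05·-5 = 0.8

0.800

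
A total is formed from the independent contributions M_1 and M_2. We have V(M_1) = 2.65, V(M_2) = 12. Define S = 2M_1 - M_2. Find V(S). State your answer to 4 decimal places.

22.6000

By independence, V(S) = (2)²V(M_1) + (-1)²V(M_2)
= (2)²·2.65 + (-1)²·12 = 22.6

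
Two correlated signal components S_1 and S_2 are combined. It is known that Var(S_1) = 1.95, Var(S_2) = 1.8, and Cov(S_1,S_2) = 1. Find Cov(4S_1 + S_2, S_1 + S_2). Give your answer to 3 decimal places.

14.600

Cov(4S_1 + S_2, S_1 + S_2) = (4)(1)Var(S_1) + (1)(1)Var(S_2) + [(4)(1) + (1)(1)]Cov(S_1,S_2)
= 4·1.95 + 1·1.8 + 5·1 = 14.6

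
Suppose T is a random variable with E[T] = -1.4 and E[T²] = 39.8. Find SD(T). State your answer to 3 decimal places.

6.151

Var(T) = 39.8 − (-1.4)² = 37.84
SD(T) = √37.84 ≈ 6.151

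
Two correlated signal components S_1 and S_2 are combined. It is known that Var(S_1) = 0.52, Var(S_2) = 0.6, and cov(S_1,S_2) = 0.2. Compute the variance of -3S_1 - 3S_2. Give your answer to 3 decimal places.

13.680

Var(-3S_1 - 3S_2) = (-3)²·Var(S_1) + (-3)²·Var(S_2) + 2·(-3)·(-3)·cov(S_1,S_2)
= 9·0.52 + 9·0.6 + 18·0.2 = 13.68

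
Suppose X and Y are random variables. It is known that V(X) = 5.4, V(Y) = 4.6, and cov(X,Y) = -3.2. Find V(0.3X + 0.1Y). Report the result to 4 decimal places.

0.3400

V(0.3X + 0.1Y) = (0.3)²·V(X) + (0.1)²·V(Y) + 2·(0.3)·(0.1)·cov(X,Y)
= 0.09·5.4 + 0.01·4.6 + 0.06·-3.2 = 0.34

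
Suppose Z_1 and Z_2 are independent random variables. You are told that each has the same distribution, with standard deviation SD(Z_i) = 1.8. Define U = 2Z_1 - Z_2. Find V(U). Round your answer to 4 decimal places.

16.2000

V(Z_i) = (1.8)² = 3.24
By independence, V(U) = (2)²V(Z_1) + (-1)²V(Z_2)
= (2)²·3.24 + (-1)²·3.24 = 16.2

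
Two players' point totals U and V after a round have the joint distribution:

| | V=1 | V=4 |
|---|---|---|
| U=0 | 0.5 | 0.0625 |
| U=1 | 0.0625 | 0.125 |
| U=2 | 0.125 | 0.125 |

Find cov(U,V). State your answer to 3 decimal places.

0.480

E[U] = 0.6875,  E[V] = 1.9375
E[UV] = 1.8125
cov(U,V) = E[UV] − E[U]E[V] = 1.8125 − (0.6875)(1.9375) = 0.48046875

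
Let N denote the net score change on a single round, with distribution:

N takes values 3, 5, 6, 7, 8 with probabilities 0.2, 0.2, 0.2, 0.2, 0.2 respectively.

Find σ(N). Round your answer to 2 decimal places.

E[N] = (3)(0.2) + (5)(0.2) + (6)(0.2) + (7)(0.2) + (8)(0.2) = 5.8
E[N²] = (3)²(0.2) + (5)²(0.2) + (6)²(0.2) + (7)²(0.2) + (8)²(0.2) = 36.6
Var(N) = E[N²] − (E[N])² = 36.6 − (5.8)² = 2.96
σ(N) = √2.96 ≈ 1.72

1.72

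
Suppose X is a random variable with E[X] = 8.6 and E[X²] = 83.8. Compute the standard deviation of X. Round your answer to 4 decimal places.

3.1369

Var(X) = 83.8 − (8.6)² = 9.84
SD(X) = √9.84 ≈ 3.1369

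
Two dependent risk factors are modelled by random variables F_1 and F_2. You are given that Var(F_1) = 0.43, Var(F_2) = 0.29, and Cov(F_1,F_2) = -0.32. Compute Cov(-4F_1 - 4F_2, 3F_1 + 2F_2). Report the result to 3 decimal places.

-1.080

Cov(-4F_1 - 4F_2, 3F_1 + 2F_2) = (-4)(3)Var(F_1) + (-4)(2)Var(F_2) + [(-4)(2) + (-4)(3)]Cov(F_1,F_2)
= -12·0.43 + -8·0.29 + -20·-0.32 = -1.08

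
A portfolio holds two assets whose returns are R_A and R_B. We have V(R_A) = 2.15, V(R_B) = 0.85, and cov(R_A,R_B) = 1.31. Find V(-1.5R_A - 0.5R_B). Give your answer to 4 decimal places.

V(-1.5R_A - 0.5R_B) = (-1.5)²·V(R_A) + (-0.5)²·V(R_B) + 2·(-1.5)·(-0.5)·cov(R_A,R_B)
= 2.25·2.15 + 0.25·0.85 + 1.5·1.31 = 7.015

7.0150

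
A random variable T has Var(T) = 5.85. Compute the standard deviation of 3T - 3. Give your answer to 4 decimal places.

Var(3T - 3) = (3)²·5.85 = 52.65
sd(3T - 3) = √52.65 ≈ 7.2560

7.2560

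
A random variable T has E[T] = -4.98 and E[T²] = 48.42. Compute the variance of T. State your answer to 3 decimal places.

23.620

Var(T) = 48.42 − (-4.98)² = 23.6196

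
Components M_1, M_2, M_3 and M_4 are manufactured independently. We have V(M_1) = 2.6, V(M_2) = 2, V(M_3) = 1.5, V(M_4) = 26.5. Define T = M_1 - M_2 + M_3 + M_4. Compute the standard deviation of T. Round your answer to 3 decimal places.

By independence, V(T) = (1)²V(M_1) + (-1)²V(M_2) + (1)²V(M_3) + (1)²V(M_4)
= (1)²·2.6 + (-1)²·2 + (1)²·1.5 + (1)²·26.5 = 32.6
sd(T) = √32.6 ≈ 5.710

5.710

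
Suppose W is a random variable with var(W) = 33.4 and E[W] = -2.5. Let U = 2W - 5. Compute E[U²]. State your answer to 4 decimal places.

E[2W - 5] = 2·-2.5 − 5 = -10
var(2W - 5) = (2)²·33.4 = 133.6
E[U²] = var(U) + (E[U])² = 133.6 + (-10)² = 233.6

233.6000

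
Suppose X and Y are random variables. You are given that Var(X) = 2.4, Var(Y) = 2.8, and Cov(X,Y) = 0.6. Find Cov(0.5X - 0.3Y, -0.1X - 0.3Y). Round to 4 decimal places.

0.0600

Cov(0.5X - 0.3Y, -0.1X - 0.3Y) = (0.5)(-0.1)Var(X) + (-0.3)(-0.3)Var(Y) + [(0.5)(-0.3) + (-0.3)(-0.1)]Cov(X,Y)
= -0.05·2.4 + 0.09·2.8 + -0.12·0.6 = 0.06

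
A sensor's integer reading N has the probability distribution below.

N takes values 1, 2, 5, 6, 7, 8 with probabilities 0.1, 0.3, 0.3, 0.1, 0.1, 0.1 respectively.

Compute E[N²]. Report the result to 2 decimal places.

E[N²] = (1)²(0.1) + (2)²(0.3) + (5)²(0.3) + (6)²(0.1) + (7)²(0.1) + (8)²(0.1) = 23.7

23.70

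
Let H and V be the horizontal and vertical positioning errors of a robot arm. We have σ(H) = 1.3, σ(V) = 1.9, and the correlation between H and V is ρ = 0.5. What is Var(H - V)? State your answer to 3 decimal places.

Var(H) = (1.3)² = 1.69;  Var(V) = (1.9)² = 3.61
Cov(H,V) = ρ·σ(H)·σ(V) = 0.5·1.3·1.9 = 1.235
Var(H - V) = (1)²·Var(H) + (-1)²·Var(V) + 2·(1)·(-1)·Cov(H,V)
= 1·1.69 + 1·3.61 + -2·1.235 = 2.83

2.830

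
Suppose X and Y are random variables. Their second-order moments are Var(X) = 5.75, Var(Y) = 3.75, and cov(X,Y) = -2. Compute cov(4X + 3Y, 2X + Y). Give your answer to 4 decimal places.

37.2500

cov(4X + 3Y, 2X + Y) = (4)(2)Var(X) + (3)(1)Var(Y) + [(4)(1) + (3)(2)]cov(X,Y)
= 8·5.75 + 3·3.75 + 10·-2 = 37.25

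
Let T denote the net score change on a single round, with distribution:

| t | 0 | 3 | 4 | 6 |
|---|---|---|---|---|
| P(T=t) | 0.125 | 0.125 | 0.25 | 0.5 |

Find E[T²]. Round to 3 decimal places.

E[T²] = (0)²(0.125) + (3)²(0.125) + (4)²(0.25) + (6)²(0.5) = 23.125

23.125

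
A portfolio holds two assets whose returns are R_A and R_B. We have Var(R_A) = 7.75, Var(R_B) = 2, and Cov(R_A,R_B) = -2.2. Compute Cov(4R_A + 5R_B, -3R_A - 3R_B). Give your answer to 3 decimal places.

-63.600

Cov(4R_A + 5R_B, -3R_A - 3R_B) = (4)(-3)Var(R_A) + (5)(-3)Var(R_B) + [(4)(-3) + (5)(-3)]Cov(R_A,R_B)
= -12·7.75 + -15·2 + -27·-2.2 = -63.6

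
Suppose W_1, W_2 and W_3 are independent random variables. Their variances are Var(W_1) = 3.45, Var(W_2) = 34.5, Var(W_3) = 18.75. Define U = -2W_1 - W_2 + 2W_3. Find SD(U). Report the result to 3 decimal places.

11.104

By independence, Var(U) = (-2)²Var(W_1) + (-1)²Var(W_2) + (2)²Var(W_3)
= (-2)²·3.45 + (-1)²·34.5 + (2)²·18.75 = 123.3
SD(U) = √123.3 ≈ 11.104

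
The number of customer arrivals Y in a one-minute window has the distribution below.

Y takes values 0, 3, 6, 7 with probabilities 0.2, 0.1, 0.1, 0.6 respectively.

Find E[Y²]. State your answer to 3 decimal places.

E[Y²] = (0)²(0.2) + (3)²(0.1) + (6)²(0.1) + (7)²(0.6) = 33.9

33.900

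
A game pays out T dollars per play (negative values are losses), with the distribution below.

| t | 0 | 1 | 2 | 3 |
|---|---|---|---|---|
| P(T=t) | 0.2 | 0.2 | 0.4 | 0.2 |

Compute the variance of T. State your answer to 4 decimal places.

E[T] = (0)(0.2) + (1)(0.2) + (2)(0.4) + (3)(0.2) = 1.6
E[T²] = (0)²(0.2) + (1)²(0.2) + (2)²(0.4) + (3)²(0.2) = 3.6
Var(T) = E[T²] − (E[T])² = 3.6 − (1.6)² = 1.04

1.0400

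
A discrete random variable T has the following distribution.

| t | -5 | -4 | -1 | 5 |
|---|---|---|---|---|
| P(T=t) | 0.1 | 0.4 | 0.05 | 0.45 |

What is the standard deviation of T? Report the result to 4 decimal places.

E[T] = (-5)(0.1) + (-4)(0.4) + (-1)(0.05) + (5)(0.45) = 0.1
E[T²] = (-5)²(0.1) + (-4)²(0.4) + (-1)²(0.05) + (5)²(0.45) = 20.2
Var(T) = E[T²] − (E[T])² = 20.2 − (0.1)² = 20.19
SD(T) = √20.19 ≈ 4.4933

4.4933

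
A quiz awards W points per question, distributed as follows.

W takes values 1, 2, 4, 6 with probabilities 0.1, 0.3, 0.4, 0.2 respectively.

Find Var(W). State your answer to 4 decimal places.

2.6500

E[W] = (1)(0.1) + (2)(0.3) + (4)(0.4) + (6)(0.2) = 3.5
E[W²] = (1)²(0.1) + (2)²(0.3) + (4)²(0.4) + (6)²(0.2) = 14.9
Var(W) = E[W²] − (E[W])² = 14.9 − (3.5)² = 2.65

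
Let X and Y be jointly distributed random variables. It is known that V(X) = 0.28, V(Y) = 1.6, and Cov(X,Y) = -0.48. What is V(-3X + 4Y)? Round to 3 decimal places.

39.640

V(-3X + 4Y) = (-3)²·V(X) + (4)²·V(Y) + 2·(-3)·(4)·Cov(X,Y)
= 9·0.28 + 16·1.6 + -24·-0.48 = 39.64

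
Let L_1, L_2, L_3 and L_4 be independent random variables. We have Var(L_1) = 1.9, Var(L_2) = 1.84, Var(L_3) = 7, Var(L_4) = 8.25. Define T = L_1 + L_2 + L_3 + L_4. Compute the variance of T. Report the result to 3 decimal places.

By independence, Var(T) = (1)²Var(L_1) + (1)²Var(L_2) + (1)²Var(L_3) + (1)²Var(L_4)
= (1)²·1.9 + (1)²·1.84 + (1)²·7 + (1)²·8.25 = 18.99

18.990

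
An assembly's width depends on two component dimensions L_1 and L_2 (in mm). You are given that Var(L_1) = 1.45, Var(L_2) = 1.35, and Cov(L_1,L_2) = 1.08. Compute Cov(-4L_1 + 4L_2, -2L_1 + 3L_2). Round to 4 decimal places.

6.2000

Cov(-4L_1 + 4L_2, -2L_1 + 3L_2) = (-4)(-2)Var(L_1) + (4)(3)Var(L_2) + [(-4)(3) + (4)(-2)]Cov(L_1,L_2)
= 8·1.45 + 12·1.35 + -20·1.08 = 6.2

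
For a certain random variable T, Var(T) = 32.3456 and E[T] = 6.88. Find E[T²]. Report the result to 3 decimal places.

79.680

E[T²] = Var(T) + (E[T])² = 32.3456 + (6.88)² = 79.68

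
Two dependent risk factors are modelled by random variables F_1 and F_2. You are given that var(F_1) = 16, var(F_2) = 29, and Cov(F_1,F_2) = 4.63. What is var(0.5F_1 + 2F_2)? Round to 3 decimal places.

129.260

var(0.5F_1 + 2F_2) = (0.5)²·var(F_1) + (2)²·var(F_2) + 2·(0.5)·(2)·Cov(F_1,F_2)
= 0.25·16 + 4·29 + 2·4.63 = 129.26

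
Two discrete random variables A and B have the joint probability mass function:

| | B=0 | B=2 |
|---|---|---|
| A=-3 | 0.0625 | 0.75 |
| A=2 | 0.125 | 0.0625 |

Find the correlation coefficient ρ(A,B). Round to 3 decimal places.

E[A] = -2.0625,  E[B] = 1.625
E[AB] = -4.25
cov(A,B) = E[AB] − E[A]E[B] = -4.25 − (-2.0625)(1.625) = -0.8984375
Var(A) = 3.80859375,  Var(B) = 0.609375
ρ = -0.8984375 / √(3.80859375·0.609375) ≈ -0.590

-0.590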